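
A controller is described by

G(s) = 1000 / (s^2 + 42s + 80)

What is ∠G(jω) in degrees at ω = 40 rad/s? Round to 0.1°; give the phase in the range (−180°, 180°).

-132.1°

Substitute s = j40:
Numerator: 1000 = 1000 + j0
Denominator: (j40)^2 + 42(j40) + 80 = -1520 + j1680
|N| = √(1000² + 0²) ≈ 1000, ∠N ≈ 0.00°
|D| = √(1520² + 1680²) ≈ 2265.6, ∠D ≈ 132.14°
∠G = 0.00° − 132.14° = -132.14°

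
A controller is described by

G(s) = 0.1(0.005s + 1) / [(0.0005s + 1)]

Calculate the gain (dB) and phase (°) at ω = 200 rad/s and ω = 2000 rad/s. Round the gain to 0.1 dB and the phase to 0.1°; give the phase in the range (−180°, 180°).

At ω = 200 rad/s:
zero (1 + j200·0.005) = 1 + j1 → |·| ≈ 1.4142, ∠ ≈ 45.00°
pole (1 + j200·0.0005) = 1 + j0.1 → |·| ≈ 1.005, ∠ ≈ 5.71°
|G| = 0.1 · 1.4142 / (1.005) ≈ 0.14072
Gain = 20 log₁₀(0.14072) ≈ -17.03 dB
∠G = (45.00°) − (5.71°) = 39.29°

At ω = 2000 rad/s:
zero (1 + j2000·0.005) = 1 + j10 → |·| ≈ 10.05, ∠ ≈ 84.29°
pole (1 + j2000·0.0005) = 1 + j1 → |·| ≈ 1.4142, ∠ ≈ 45.00°
|G| = 0.1 · 10.05 / (1.4142) ≈ 0.71065
Gain = 20 log₁₀(0.71065) ≈ -2.97 dB
∠G = (84.29°) − (45.00°) = 39.29°

ω = 200: -17.0 dB, 39.3°; ω = 2000: -3.0 dB, 39.3°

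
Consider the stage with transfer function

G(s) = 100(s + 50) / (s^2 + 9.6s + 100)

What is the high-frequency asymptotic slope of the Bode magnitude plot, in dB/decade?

-20 dB/decade

Each pole contributes −20 dB/decade at high frequency; each zero contributes +20 dB/decade.
Net: 1 zero(s) − 2 pole(s) → -20 dB/decade.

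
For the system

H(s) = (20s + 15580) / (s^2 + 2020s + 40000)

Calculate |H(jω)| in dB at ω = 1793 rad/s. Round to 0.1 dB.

Substitute s = j1793:
Numerator: 20(j1793) + 15580 = 15580 + j35860
Denominator: (j1793)^2 + 2020(j1793) + 40000 = -3174849 + j3621860
|N| = √(15580² + 35860²) ≈ 39098, ∠N ≈ 66.52°
|D| = √(3174849² + 3621860²) ≈ 4.8164e+06, ∠D ≈ 131.24°
|H| = 39098 / 4.8164e+06 ≈ 0.0081177
Gain = 20 log₁₀(0.0081177) ≈ -41.81 dB

-41.8 dB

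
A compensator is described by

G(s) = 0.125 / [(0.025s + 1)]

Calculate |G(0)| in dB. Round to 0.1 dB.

G(0) = 0.125 · 1 / 1 = 0.125
20 log₁₀(0.125) ≈ -18.06 dB

-18.1 dB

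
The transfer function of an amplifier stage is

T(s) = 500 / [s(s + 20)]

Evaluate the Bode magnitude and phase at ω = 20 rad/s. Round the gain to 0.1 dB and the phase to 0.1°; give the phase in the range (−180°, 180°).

At s = jω = j20:
pole (s+20): 20 + j20 → |·| = √(20²+20²) = √800 ≈ 28.284, ∠ = arctan(20/20) ≈ 45.00°
pole at origin: |s| = 20, ∠ = 90.00° (in denominator)
|T| = 500 / 565.68 ≈ 0.88389
Gain = 20 log₁₀(0.88389) ≈ -1.07 dB
∠T = 0.00° − 135.00° = -135.00°

-1.1 dB, -135.0°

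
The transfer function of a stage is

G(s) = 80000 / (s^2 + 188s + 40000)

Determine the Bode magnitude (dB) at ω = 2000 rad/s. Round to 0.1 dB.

-33.9 dB

At s = jω = j2000:
quadratic: (j2000)² + 188·j2000 + 40000 = -3960000 + j376000 → |·| ≈ 3.9778e+06, ∠ ≈ 174.58°
|G| = 80000 / 3.9778e+06 ≈ 0.020112
Gain = 20 log₁₀(0.020112) ≈ -33.93 dB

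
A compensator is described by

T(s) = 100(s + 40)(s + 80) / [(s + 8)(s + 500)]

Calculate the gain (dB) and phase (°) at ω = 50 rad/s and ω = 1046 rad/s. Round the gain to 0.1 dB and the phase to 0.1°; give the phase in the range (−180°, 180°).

At s = jω = j50:
zero (s+40): 40 + j50 → |·| = √(40²+50²) = √4100 ≈ 64.031, ∠ = arctan(50/40) ≈ 51.34°
zero (s+80): 80 + j50 → |·| = √(80²+50²) = √8900 ≈ 94.34, ∠ = arctan(50/80) ≈ 32.01°
pole (s+8): 8 + j50 → |·| = √(8²+50²) = √2564 ≈ 50.636, ∠ = arctan(50/8) ≈ 80.91°
pole (s+500): 500 + j50 → |·| = √(500²+50²) = √252500 ≈ 502.49, ∠ = arctan(50/500) ≈ 5.71°
|T| = 100 · 6040.7 / 25444 ≈ 23.741
Gain = 20 log₁₀(23.741) ≈ 27.51 dB
∠T = 83.35° − 86.62° = -3.27°

At s = jω = j1046:
zero (s+40): 40 + j1046 → |·| = √(40²+1046²) = √1095716 ≈ 1046.8, ∠ = arctan(1046/40) ≈ 87.81°
zero (s+80): 80 + j1046 → |·| = √(80²+1046²) = √1100516 ≈ 1049.1, ∠ = arctan(1046/80) ≈ 85.63°
pole (s+8): 8 + j1046 → |·| = √(8²+1046²) = √1094180 ≈ 1046, ∠ = arctan(1046/8) ≈ 89.56°
pole (s+500): 500 + j1046 → |·| = √(500²+1046²) = √1344116 ≈ 1159.4, ∠ = arctan(1046/500) ≈ 64.45°
|T| = 100 · 1.0982e+06 / 1.2127e+06 ≈ 90.558
Gain = 20 log₁₀(90.558) ≈ 39.14 dB
∠T = 173.44° − 154.01° = 19.43°

ω = 50: 27.5 dB, -3.3°; ω = 1046: 39.1 dB, 19.4°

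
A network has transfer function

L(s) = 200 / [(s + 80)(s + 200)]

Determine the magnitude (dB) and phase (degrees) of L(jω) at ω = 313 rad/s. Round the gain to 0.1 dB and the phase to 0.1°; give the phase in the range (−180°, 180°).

-55.6 dB, -133.1°

At s = jω = j313:
pole (s+80): 80 + j313 → |·| = √(80²+313²) = √104369 ≈ 323.06, ∠ = arctan(313/80) ≈ 75.66°
pole (s+200): 200 + j313 → |·| = √(200²+313²) = √137969 ≈ 371.44, ∠ = arctan(313/200) ≈ 57.42°
|L| = 200 / 1.2e+05 ≈ 0.0016667
Gain = 20 log₁₀(0.0016667) ≈ -55.56 dB
∠L = 0.00° − 133.08° = -133.08°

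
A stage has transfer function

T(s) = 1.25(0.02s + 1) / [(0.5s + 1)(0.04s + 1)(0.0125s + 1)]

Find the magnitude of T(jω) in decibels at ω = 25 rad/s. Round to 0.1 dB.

At ω = 25 rad/s:
zero (1 + j25·0.02) = 1 + j0.5 → |·| ≈ 1.118, ∠ ≈ 26.57°
pole (1 + j25·0.5) = 1 + j12.5 → |·| ≈ 12.54, ∠ ≈ 85.43°
pole (1 + j25·0.04) = 1 + j1 → |·| ≈ 1.4142, ∠ ≈ 45.00°
pole (1 + j25·0.0125) = 1 + j0.3125 → |·| ≈ 1.0477, ∠ ≈ 17.35°
|T| = 1.25 · 1.118 / (12.54 · 1.4142 · 1.0477) ≈ 0.075215
Gain = 20 log₁₀(0.075215) ≈ -22.47 dB

-22.5 dB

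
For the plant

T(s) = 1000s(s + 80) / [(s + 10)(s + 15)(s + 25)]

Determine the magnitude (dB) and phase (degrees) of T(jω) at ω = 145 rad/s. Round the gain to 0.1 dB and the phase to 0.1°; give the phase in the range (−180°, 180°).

17.7 dB, -99.3°

At s = jω = j145:
zero (s+80): 80 + j145 → |·| = √(80²+145²) = √27425 ≈ 165.6, ∠ = arctan(145/80) ≈ 61.11°
zero at origin: s = j145 → |·| = 145, ∠ = 90.00°
pole (s+10): 10 + j145 → |·| = √(10²+145²) = √21125 ≈ 145.34, ∠ = arctan(145/10) ≈ 86.05°
pole (s+15): 15 + j145 → |·| = √(15²+145²) = √21250 ≈ 145.77, ∠ = arctan(145/15) ≈ 84.09°
pole (s+25): 25 + j145 → |·| = √(25²+145²) = √21650 ≈ 147.14, ∠ = arctan(145/25) ≈ 80.22°
|T| = 1000 · 24012 / 3.1173e+06 ≈ 7.7028
Gain = 20 log₁₀(7.7028) ≈ 17.73 dB
∠T = 151.11° − 250.36° = -99.25°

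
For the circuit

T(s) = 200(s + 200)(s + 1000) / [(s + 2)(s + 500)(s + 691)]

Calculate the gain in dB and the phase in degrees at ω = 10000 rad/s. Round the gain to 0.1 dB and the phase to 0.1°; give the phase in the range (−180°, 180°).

At s = jω = j10000:
zero (s+200): 200 + j10000 → |·| = √(200²+10000²) = √100040000 ≈ 10002, ∠ = arctan(10000/200) ≈ 88.85°
zero (s+1000): 1000 + j10000 → |·| = √(1000²+10000²) = √101000000 ≈ 10050, ∠ = arctan(10000/1000) ≈ 84.29°
pole (s+2): 2 + j10000 → |·| = √(2²+10000²) = √100000004 ≈ 10000, ∠ = arctan(10000/2) ≈ 89.99°
pole (s+500): 500 + j10000 → |·| = √(500²+10000²) = √100250000 ≈ 10012, ∠ = arctan(10000/500) ≈ 87.14°
pole (s+691): 691 + j10000 → |·| = √(691²+10000²) = √100477481 ≈ 10024, ∠ = arctan(10000/691) ≈ 86.05°
|T| = 200 · 1.0052e+08 / 1.0036e+12 ≈ 0.020032
Gain = 20 log₁₀(0.020032) ≈ -33.97 dB
∠T = 173.14° − 263.18° = -90.04°

-34.0 dB, -90.0°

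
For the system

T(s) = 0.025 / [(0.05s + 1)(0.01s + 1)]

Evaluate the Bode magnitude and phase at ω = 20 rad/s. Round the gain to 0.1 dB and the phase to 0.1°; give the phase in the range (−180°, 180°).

At ω = 20 rad/s:
pole (1 + j20·0.05) = 1 + j1 → |·| ≈ 1.4142, ∠ ≈ 45.00°
pole (1 + j20·0.01) = 1 + j0.2 → |·| ≈ 1.0198, ∠ ≈ 11.31°
|T| = 0.025 · 1 / (1.4142 · 1.0198) ≈ 0.017335
Gain = 20 log₁₀(0.017335) ≈ -35.22 dB
∠T = (0°) − (45.00° + 11.31°) = -56.31°

-35.2 dB, -56.3°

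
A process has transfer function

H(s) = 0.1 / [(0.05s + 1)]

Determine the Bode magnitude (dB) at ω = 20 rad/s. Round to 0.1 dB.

At ω = 20 rad/s:
pole (1 + j20·0.05) = 1 + j1 → |·| ≈ 1.4142, ∠ ≈ 45.00°
|H| = 0.1 · 1 / (1.4142) ≈ 0.070711
Gain = 20 log₁₀(0.070711) ≈ -23.01 dB

-23.0 dB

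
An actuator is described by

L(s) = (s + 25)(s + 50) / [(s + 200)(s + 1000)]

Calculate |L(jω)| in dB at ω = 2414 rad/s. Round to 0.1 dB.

At s = jω = j2414:
zero (s+25): 25 + j2414 → |·| = √(25²+2414²) = √5828021 ≈ 2414.1, ∠ = arctan(2414/25) ≈ 89.41°
zero (s+50): 50 + j2414 → |·| = √(50²+2414²) = √5829896 ≈ 2414.5, ∠ = arctan(2414/50) ≈ 88.81°
pole (s+200): 200 + j2414 → |·| = √(200²+2414²) = √5867396 ≈ 2422.3, ∠ = arctan(2414/200) ≈ 85.26°
pole (s+1000): 1000 + j2414 → |·| = √(1000²+2414²) = √6827396 ≈ 2612.9, ∠ = arctan(2414/1000) ≈ 67.50°
|L| = 1 · 5.8288e+06 / 6.3292e+06 ≈ 0.92094
Gain = 20 log₁₀(0.92094) ≈ -0.72 dB

-0.7 dB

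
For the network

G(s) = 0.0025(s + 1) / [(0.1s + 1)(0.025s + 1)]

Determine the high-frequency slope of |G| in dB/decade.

-20 dB/decade

Each pole contributes −20 dB/decade at high frequency; each zero contributes +20 dB/decade.
Net: 1 zero(s) − 2 pole(s) → -20 dB/decade.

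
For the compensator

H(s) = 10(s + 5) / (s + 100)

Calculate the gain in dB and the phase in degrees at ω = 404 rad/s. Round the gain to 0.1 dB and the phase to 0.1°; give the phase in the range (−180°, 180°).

19.7 dB, 13.2°

At s = jω = j404:
zero (s+5): 5 + j404 → |·| = √(5²+404²) = √163241 ≈ 404.03, ∠ = arctan(404/5) ≈ 89.29°
pole (s+100): 100 + j404 → |·| = √(100²+404²) = √173216 ≈ 416.19, ∠ = arctan(404/100) ≈ 76.10°
|H| = 10 · 404.03 / 416.19 ≈ 9.7078
Gain = 20 log₁₀(9.7078) ≈ 19.74 dB
∠H = 89.29° − 76.10° = 13.19°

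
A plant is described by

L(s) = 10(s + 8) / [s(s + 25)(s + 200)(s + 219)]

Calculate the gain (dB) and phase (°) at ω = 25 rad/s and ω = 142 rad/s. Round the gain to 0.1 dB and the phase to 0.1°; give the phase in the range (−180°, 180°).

ω = 25: -103.5 dB, -76.4°; ω = 142: -119.3 dB, -151.6°

At s = jω = j25:
zero (s+8): 8 + j25 → |·| = √(8²+25²) = √689 ≈ 26.249, ∠ = arctan(25/8) ≈ 72.26°
pole (s+25): 25 + j25 → |·| = √(25²+25²) = √1250 ≈ 35.355, ∠ = arctan(25/25) ≈ 45.00°
pole (s+200): 200 + j25 → |·| = √(200²+25²) = √40625 ≈ 201.56, ∠ = arctan(25/200) ≈ 7.13°
pole (s+219): 219 + j25 → |·| = √(219²+25²) = √48586 ≈ 220.42, ∠ = arctan(25/219) ≈ 6.51°
pole at origin: |s| = 25, ∠ = 90.00° (in denominator)
|L| = 10 · 26.249 / 3.9269e+07 ≈ 6.6844e-06
Gain = 20 log₁₀(6.6844e-06) ≈ -103.50 dB
∠L = 72.26° − 148.64° = -76.38°

At s = jω = j142:
zero (s+8): 8 + j142 → |·| = √(8²+142²) = √20228 ≈ 142.23, ∠ = arctan(142/8) ≈ 86.78°
pole (s+25): 25 + j142 → |·| = √(25²+142²) = √20789 ≈ 144.18, ∠ = arctan(142/25) ≈ 80.02°
pole (s+200): 200 + j142 → |·| = √(200²+142²) = √60164 ≈ 245.28, ∠ = arctan(142/200) ≈ 35.37°
pole (s+219): 219 + j142 → |·| = √(219²+142²) = √68125 ≈ 261.01, ∠ = arctan(142/219) ≈ 32.96°
pole at origin: |s| = 142, ∠ = 90.00° (in denominator)
|L| = 10 · 142.23 / 1.3107e+09 ≈ 1.0851e-06
Gain = 20 log₁₀(1.0851e-06) ≈ -119.29 dB
∠L = 86.78° − 238.35° = -151.57°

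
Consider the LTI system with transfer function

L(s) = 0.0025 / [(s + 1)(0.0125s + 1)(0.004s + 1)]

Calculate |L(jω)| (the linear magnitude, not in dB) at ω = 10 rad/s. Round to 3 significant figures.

At ω = 10 rad/s:
pole (1 + j10·1) = 1 + j10 → |·| ≈ 10.05, ∠ ≈ 84.29°
pole (1 + j10·0.0125) = 1 + j0.125 → |·| ≈ 1.0078, ∠ ≈ 7.13°
pole (1 + j10·0.004) = 1 + j0.04 → |·| ≈ 1.0008, ∠ ≈ 2.29°
|L| = 0.0025 · 1 / (10.05 · 1.0078 · 1.0008) ≈ 0.00024663

0.000247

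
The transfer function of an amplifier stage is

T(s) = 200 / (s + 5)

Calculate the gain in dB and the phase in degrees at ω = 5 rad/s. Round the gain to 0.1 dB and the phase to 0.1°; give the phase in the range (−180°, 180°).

29.0 dB, -45.0°

At s = jω = j5:
pole (s+5): 5 + j5 → |·| = √(5²+5²) = √50 ≈ 7.0711, ∠ = arctan(5/5) ≈ 45.00°
|T| = 200 / 7.0711 ≈ 28.284
Gain = 20 log₁₀(28.284) ≈ 29.03 dB
∠T = 0.00° − 45.00° = -45.00°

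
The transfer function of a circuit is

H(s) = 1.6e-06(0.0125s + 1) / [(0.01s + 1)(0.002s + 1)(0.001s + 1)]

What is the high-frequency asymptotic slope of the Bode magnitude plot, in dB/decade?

-40 dB/decade

Each pole contributes −20 dB/decade at high frequency; each zero contributes +20 dB/decade.
Net: 1 zero(s) − 3 pole(s) → -40 dB/decade.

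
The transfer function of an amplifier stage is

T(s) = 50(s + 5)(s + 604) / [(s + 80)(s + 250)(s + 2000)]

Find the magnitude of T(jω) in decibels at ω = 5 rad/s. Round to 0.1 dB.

At s = jω = j5:
zero (s+5): 5 + j5 → |·| = √(5²+5²) = √50 ≈ 7.0711, ∠ = arctan(5/5) ≈ 45.00°
zero (s+604): 604 + j5 → |·| = √(604²+5²) = √364841 ≈ 604.02, ∠ = arctan(5/604) ≈ 0.47°
pole (s+80): 80 + j5 → |·| = √(80²+5²) = √6425 ≈ 80.156, ∠ = arctan(5/80) ≈ 3.58°
pole (s+250): 250 + j5 → |·| = √(250²+5²) = √62525 ≈ 250.05, ∠ = arctan(5/250) ≈ 1.15°
pole (s+2000): 2000 + j5 → |·| = √(2000²+5²) = √4000025 ≈ 2000, ∠ = arctan(5/2000) ≈ 0.14°
|T| = 50 · 4271.1 / 4.0086e+07 ≈ 0.0053274
Gain = 20 log₁₀(0.0053274) ≈ -45.47 dB

-45.5 dB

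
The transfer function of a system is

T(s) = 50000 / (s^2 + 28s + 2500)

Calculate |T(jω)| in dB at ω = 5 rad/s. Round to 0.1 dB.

At s = jω = j5:
quadratic: (j5)² + 28·j5 + 2500 = 2475 + j140 → |·| ≈ 2479, ∠ ≈ 3.24°
|T| = 50000 / 2479 ≈ 20.169
Gain = 20 log₁₀(20.169) ≈ 26.09 dB

26.1 dB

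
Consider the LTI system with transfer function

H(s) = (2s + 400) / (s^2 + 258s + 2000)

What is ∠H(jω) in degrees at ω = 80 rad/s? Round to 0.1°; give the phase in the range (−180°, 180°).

Substitute s = j80:
Numerator: 2(j80) + 400 = 400 + j160
Denominator: (j80)^2 + 258(j80) + 2000 = -4400 + j20640
|N| = √(400² + 160²) ≈ 430.81, ∠N ≈ 21.80°
|D| = √(4400² + 20640²) ≈ 21104, ∠D ≈ 102.03°
∠H = 21.80° − 102.03° = -80.23°

-80.2°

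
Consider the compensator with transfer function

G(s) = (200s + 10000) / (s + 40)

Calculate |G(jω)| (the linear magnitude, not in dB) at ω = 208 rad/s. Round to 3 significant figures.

202

Substitute s = j208:
Numerator: 200(j208) + 10000 = 10000 + j41600
Denominator: (j208) + 40 = 40 + j208
|N| = √(10000² + 41600²) ≈ 42785, ∠N ≈ 76.48°
|D| = √(40² + 208²) ≈ 211.81, ∠D ≈ 79.11°
|G| = 42785 / 211.81 ≈ 202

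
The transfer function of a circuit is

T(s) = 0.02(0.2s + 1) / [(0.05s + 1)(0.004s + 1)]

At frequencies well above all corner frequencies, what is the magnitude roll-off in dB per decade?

Each pole contributes −20 dB/decade at high frequency; each zero contributes +20 dB/decade.
Net: 1 zero(s) − 2 pole(s) → -20 dB/decade.

-20 dB/decade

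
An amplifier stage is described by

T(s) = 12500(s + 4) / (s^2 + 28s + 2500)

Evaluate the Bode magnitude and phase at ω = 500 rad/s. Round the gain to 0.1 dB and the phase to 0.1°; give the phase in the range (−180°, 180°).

At s = jω = j500:
zero (s+4): 4 + j500 → |·| = √(4²+500²) = √250016 ≈ 500.02, ∠ = arctan(500/4) ≈ 89.54°
quadratic: (j500)² + 28·j500 + 2500 = -247500 + j14000 → |·| ≈ 2.479e+05, ∠ ≈ 176.76°
|T| = 12500 · 500.02 / 2.479e+05 ≈ 25.213
Gain = 20 log₁₀(25.213) ≈ 28.03 dB
∠T = 89.54° − 176.76° = -87.22°

28.0 dB, -87.2°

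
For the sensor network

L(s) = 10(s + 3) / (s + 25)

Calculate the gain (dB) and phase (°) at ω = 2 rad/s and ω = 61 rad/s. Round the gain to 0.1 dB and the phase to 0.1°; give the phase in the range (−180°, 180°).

At s = jω = j2:
zero (s+3): 3 + j2 → |·| = √(3²+2²) = √13 ≈ 3.6056, ∠ = arctan(2/3) ≈ 33.69°
pole (s+25): 25 + j2 → |·| = √(25²+2²) = √629 ≈ 25.08, ∠ = arctan(2/25) ≈ 4.57°
|L| = 10 · 3.6056 / 25.08 ≈ 1.4376
Gain = 20 log₁₀(1.4376) ≈ 3.15 dB
∠L = 33.69° − 4.57° = 29.12°

At s = jω = j61:
zero (s+3): 3 + j61 → |·| = √(3²+61²) = √3730 ≈ 61.074, ∠ = arctan(61/3) ≈ 87.18°
pole (s+25): 25 + j61 → |·| = √(25²+61²) = √4346 ≈ 65.924, ∠ = arctan(61/25) ≈ 67.71°
|L| = 10 · 61.074 / 65.924 ≈ 9.2643
Gain = 20 log₁₀(9.2643) ≈ 19.34 dB
∠L = 87.18° − 67.71° = 19.47°

ω = 2: 3.2 dB, 29.1°; ω = 61: 19.3 dB, 19.5°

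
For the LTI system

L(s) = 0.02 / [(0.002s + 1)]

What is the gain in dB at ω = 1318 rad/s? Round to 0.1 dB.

-43.0 dB

At ω = 1318 rad/s:
pole (1 + j1318·0.002) = 1 + j2.636 → |·| ≈ 2.8193, ∠ ≈ 69.23°
|L| = 0.02 · 1 / (2.8193) ≈ 0.007094
Gain = 20 log₁₀(0.007094) ≈ -42.98 dB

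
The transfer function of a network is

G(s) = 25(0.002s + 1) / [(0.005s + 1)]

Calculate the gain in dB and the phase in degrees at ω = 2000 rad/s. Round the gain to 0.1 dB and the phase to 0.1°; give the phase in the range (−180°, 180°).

20.2 dB, -8.3°

At ω = 2000 rad/s:
zero (1 + j2000·0.002) = 1 + j4 → |·| ≈ 4.1231, ∠ ≈ 75.96°
pole (1 + j2000·0.005) = 1 + j10 → |·| ≈ 10.05, ∠ ≈ 84.29°
|G| = 25 · 4.1231 / (10.05) ≈ 10.256
Gain = 20 log₁₀(10.256) ≈ 20.22 dB
∠G = (75.96°) − (84.29°) = -8.33°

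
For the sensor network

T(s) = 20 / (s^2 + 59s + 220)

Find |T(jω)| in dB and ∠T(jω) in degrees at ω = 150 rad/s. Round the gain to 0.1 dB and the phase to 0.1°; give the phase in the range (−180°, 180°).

Substitute s = j150:
Numerator: 20 = 20 + j0
Denominator: (j150)^2 + 59(j150) + 220 = -22280 + j8850
|N| = √(20² + 0²) ≈ 20, ∠N ≈ 0.00°
|D| = √(22280² + 8850²) ≈ 23973, ∠D ≈ 158.34°
|T| = 20 / 23973 ≈ 0.00083427
Gain = 20 log₁₀(0.00083427) ≈ -61.57 dB
∠T = 0.00° − 158.34° = -158.34°

-61.6 dB, -158.3°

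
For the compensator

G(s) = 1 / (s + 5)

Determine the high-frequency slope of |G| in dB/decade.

Each pole contributes −20 dB/decade at high frequency; each zero contributes +20 dB/decade.
Net: 0 zero(s) − 1 pole(s) → -20 dB/decade.

-20 dB/decade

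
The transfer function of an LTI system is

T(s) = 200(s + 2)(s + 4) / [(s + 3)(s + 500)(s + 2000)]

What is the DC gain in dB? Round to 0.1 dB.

T(0) = 200·2·4 / (3·500·2000) ≈ 0.00053333
20 log₁₀(0.00053333) ≈ -65.46 dB

-65.5 dB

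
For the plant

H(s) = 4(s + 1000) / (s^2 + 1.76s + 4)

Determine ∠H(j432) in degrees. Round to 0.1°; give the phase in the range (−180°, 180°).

-156.4°

At s = jω = j432:
zero (s+1000): 1000 + j432 → |·| = √(1000²+432²) = √1186624 ≈ 1089.3, ∠ = arctan(432/1000) ≈ 23.36°
quadratic: (j432)² + 1.76·j432 + 4 = -186620 + j760.32 → |·| ≈ 1.8662e+05, ∠ ≈ 179.77°
∠H = 23.36° − 179.77° = -156.41°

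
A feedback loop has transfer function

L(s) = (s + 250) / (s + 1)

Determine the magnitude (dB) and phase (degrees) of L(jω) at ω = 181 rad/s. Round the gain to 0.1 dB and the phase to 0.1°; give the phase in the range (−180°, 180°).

Substitute s = j181:
Numerator: (j181) + 250 = 250 + j181
Denominator: (j181) + 1 = 1 + j181
|N| = √(250² + 181²) ≈ 308.64, ∠N ≈ 35.90°
|D| = √(1² + 181²) ≈ 181, ∠D ≈ 89.68°
|L| = 308.64 / 181 ≈ 1.7052
Gain = 20 log₁₀(1.7052) ≈ 4.64 dB
∠L = 35.90° − 89.68° = -53.78°

4.6 dB, -53.8°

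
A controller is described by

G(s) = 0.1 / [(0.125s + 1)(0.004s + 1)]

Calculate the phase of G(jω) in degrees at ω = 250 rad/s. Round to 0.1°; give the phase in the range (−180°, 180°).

At ω = 250 rad/s:
pole (1 + j250·0.125) = 1 + j31.25 → |·| ≈ 31.266, ∠ ≈ 88.17°
pole (1 + j250·0.004) = 1 + j1 → |·| ≈ 1.4142, ∠ ≈ 45.00°
∠G = (0°) − (88.17° + 45.00°) = -133.17°

-133.2°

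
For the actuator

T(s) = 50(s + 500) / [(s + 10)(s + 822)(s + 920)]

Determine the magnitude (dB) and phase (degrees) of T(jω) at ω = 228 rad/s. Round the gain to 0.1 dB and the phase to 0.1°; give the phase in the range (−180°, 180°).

At s = jω = j228:
zero (s+500): 500 + j228 → |·| = √(500²+228²) = √301984 ≈ 549.53, ∠ = arctan(228/500) ≈ 24.51°
pole (s+10): 10 + j228 → |·| = √(10²+228²) = √52084 ≈ 228.22, ∠ = arctan(228/10) ≈ 87.49°
pole (s+822): 822 + j228 → |·| = √(822²+228²) = √727668 ≈ 853.03, ∠ = arctan(228/822) ≈ 15.50°
pole (s+920): 920 + j228 → |·| = √(920²+228²) = √898384 ≈ 947.83, ∠ = arctan(228/920) ≈ 13.92°
|T| = 50 · 549.53 / 1.8452e+08 ≈ 0.00014891
Gain = 20 log₁₀(0.00014891) ≈ -76.54 dB
∠T = 24.51° − 116.91° = -92.40°

-76.5 dB, -92.4°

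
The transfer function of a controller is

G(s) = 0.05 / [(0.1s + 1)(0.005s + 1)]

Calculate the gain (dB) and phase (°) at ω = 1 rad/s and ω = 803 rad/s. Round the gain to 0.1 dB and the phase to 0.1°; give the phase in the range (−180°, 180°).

At ω = 1 rad/s:
pole (1 + j1·0.1) = 1 + j0.1 → |·| ≈ 1.005, ∠ ≈ 5.71°
pole (1 + j1·0.005) = 1 + j0.005 → |·| ≈ 1, ∠ ≈ 0.29°
|G| = 0.05 · 1 / (1.005 · 1) ≈ 0.049751
Gain = 20 log₁₀(0.049751) ≈ -26.06 dB
∠G = (0°) − (5.71° + 0.29°) = -6.00°

At ω = 803 rad/s:
pole (1 + j803·0.1) = 1 + j80.3 → |·| ≈ 80.306, ∠ ≈ 89.29°
pole (1 + j803·0.005) = 1 + j4.015 → |·| ≈ 4.1377, ∠ ≈ 76.01°
|G| = 0.05 · 1 / (80.306 · 4.1377) ≈ 0.00015047
Gain = 20 log₁₀(0.00015047) ≈ -76.45 dB
∠G = (0°) − (89.29° + 76.01°) = -165.30°

ω = 1: -26.1 dB, -6.0°; ω = 803: -76.5 dB, -165.3°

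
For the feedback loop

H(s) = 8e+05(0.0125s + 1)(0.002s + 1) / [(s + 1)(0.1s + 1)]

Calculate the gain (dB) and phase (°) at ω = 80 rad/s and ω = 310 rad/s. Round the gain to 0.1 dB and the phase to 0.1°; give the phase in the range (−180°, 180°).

ω = 80: 65.0 dB, -118.1°; ω = 310: 51.9 dB, -70.6°

At ω = 80 rad/s:
zero (1 + j80·0.0125) = 1 + j1 → |·| ≈ 1.4142, ∠ ≈ 45.00°
zero (1 + j80·0.002) = 1 + j0.16 → |·| ≈ 1.0127, ∠ ≈ 9.09°
pole (1 + j80·1) = 1 + j80 → |·| ≈ 80.006, ∠ ≈ 89.28°
pole (1 + j80·0.1) = 1 + j8 → |·| ≈ 8.0623, ∠ ≈ 82.87°
|H| = 8e+05 · 1.4142 · 1.0127 / (80.006 · 8.0623) ≈ 1776.2
Gain = 20 log₁₀(1776.2) ≈ 64.99 dB
∠H = (45.00° + 9.09°) − (89.28° + 82.87°) = -118.06°

At ω = 310 rad/s:
zero (1 + j310·0.0125) = 1 + j3.875 → |·| ≈ 4.002, ∠ ≈ 75.53°
zero (1 + j310·0.002) = 1 + j0.62 → |·| ≈ 1.1766, ∠ ≈ 31.80°
pole (1 + j310·1) = 1 + j310 → |·| ≈ 310, ∠ ≈ 89.82°
pole (1 + j310·0.1) = 1 + j31 → |·| ≈ 31.016, ∠ ≈ 88.15°
|H| = 8e+05 · 4.002 · 1.1766 / (310 · 31.016) ≈ 391.79
Gain = 20 log₁₀(391.79) ≈ 51.86 dB
∠H = (75.53° + 31.80°) − (89.82° + 88.15°) = -70.64°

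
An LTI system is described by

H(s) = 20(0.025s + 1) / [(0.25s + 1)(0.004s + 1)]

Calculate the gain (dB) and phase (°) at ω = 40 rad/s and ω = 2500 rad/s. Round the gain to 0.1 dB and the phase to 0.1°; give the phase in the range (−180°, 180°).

ω = 40: 8.9 dB, -48.4°; ω = 2500: -14.0 dB, -85.1°

At ω = 40 rad/s:
zero (1 + j40·0.025) = 1 + j1 → |·| ≈ 1.4142, ∠ ≈ 45.00°
pole (1 + j40·0.25) = 1 + j10 → |·| ≈ 10.05, ∠ ≈ 84.29°
pole (1 + j40·0.004) = 1 + j0.16 → |·| ≈ 1.0127, ∠ ≈ 9.09°
|H| = 20 · 1.4142 / (10.05 · 1.0127) ≈ 2.779
Gain = 20 log₁₀(2.779) ≈ 8.88 dB
∠H = (45.00°) − (84.29° + 9.09°) = -48.38°

At ω = 2500 rad/s:
zero (1 + j2500·0.025) = 1 + j62.5 → |·| ≈ 62.508, ∠ ≈ 89.08°
pole (1 + j2500·0.25) = 1 + j625 → |·| ≈ 625, ∠ ≈ 89.91°
pole (1 + j2500·0.004) = 1 + j10 → |·| ≈ 10.05, ∠ ≈ 84.29°
|H| = 20 · 62.508 / (625 · 10.05) ≈ 0.19903
Gain = 20 log₁₀(0.19903) ≈ -14.02 dB
∠H = (89.08°) − (89.91° + 84.29°) = -85.12°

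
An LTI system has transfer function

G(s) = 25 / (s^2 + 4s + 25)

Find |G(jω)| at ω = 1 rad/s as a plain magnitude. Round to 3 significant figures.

1.03

At s = jω = j1:
quadratic: (j1)² + 4·j1 + 25 = 24 + j4 → |·| ≈ 24.331, ∠ ≈ 9.46°
|G| = 25 / 24.331 ≈ 1.0275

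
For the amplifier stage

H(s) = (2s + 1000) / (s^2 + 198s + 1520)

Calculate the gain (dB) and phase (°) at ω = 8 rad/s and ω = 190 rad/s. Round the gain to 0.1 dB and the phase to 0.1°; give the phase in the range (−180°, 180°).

Substitute s = j8:
Numerator: 2(j8) + 1000 = 1000 + j16
Denominator: (j8)^2 + 198(j8) + 1520 = 1456 + j1584
|N| = √(1000² + 16²) ≈ 1000.1, ∠N ≈ 0.92°
|D| = √(1456² + 1584²) ≈ 2151.5, ∠D ≈ 47.41°
|H| = 1000.1 / 2151.5 ≈ 0.46484
Gain = 20 log₁₀(0.46484) ≈ -6.65 dB
∠H = 0.92° − 47.41° = -46.49°

Substitute s = j190:
Numerator: 2(j190) + 1000 = 1000 + j380
Denominator: (j190)^2 + 198(j190) + 1520 = -34580 + j37620
|N| = √(1000² + 380²) ≈ 1069.8, ∠N ≈ 20.81°
|D| = √(34580² + 37620²) ≈ 51098, ∠D ≈ 132.59°
|H| = 1069.8 / 51098 ≈ 0.020936
Gain = 20 log₁₀(0.020936) ≈ -33.58 dB
∠H = 20.81° − 132.59° = -111.78°

ω = 8: -6.7 dB, -46.5°; ω = 190: -33.6 dB, -111.8°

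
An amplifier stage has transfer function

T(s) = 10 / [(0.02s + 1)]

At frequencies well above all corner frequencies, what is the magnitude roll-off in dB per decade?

Each pole contributes −20 dB/decade at high frequency; each zero contributes +20 dB/decade.
Net: 0 zero(s) − 1 pole(s) → -20 dB/decade.

-20 dB/decade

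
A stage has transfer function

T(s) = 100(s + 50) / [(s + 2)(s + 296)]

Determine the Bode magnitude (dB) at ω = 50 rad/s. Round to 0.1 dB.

-6.5 dB

At s = jω = j50:
zero (s+50): 50 + j50 → |·| = √(50²+50²) = √5000 ≈ 70.711, ∠ = arctan(50/50) ≈ 45.00°
pole (s+2): 2 + j50 → |·| = √(2²+50²) = √2504 ≈ 50.04, ∠ = arctan(50/2) ≈ 87.71°
pole (s+296): 296 + j50 → |·| = √(296²+50²) = √90116 ≈ 300.19, ∠ = arctan(50/296) ≈ 9.59°
|T| = 100 · 70.711 / 15022 ≈ 0.47072
Gain = 20 log₁₀(0.47072) ≈ -6.54 dB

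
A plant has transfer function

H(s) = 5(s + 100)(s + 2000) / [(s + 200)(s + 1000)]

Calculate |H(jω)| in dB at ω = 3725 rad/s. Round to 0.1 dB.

At s = jω = j3725:
zero (s+100): 100 + j3725 → |·| = √(100²+3725²) = √13885625 ≈ 3726.3, ∠ = arctan(3725/100) ≈ 88.46°
zero (s+2000): 2000 + j3725 → |·| = √(2000²+3725²) = √17875625 ≈ 4228, ∠ = arctan(3725/2000) ≈ 61.77°
pole (s+200): 200 + j3725 → |·| = √(200²+3725²) = √13915625 ≈ 3730.4, ∠ = arctan(3725/200) ≈ 86.93°
pole (s+1000): 1000 + j3725 → |·| = √(1000²+3725²) = √14875625 ≈ 3856.9, ∠ = arctan(3725/1000) ≈ 74.97°
|H| = 5 · 1.5755e+07 / 1.4388e+07 ≈ 5.475
Gain = 20 log₁₀(5.475) ≈ 14.77 dB

14.8 dB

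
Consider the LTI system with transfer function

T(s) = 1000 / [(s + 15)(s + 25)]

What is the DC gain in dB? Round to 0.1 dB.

8.5 dB

T(0) = 1000 / (15·25) ≈ 2.6667
20 log₁₀(2.6667) ≈ 8.52 dB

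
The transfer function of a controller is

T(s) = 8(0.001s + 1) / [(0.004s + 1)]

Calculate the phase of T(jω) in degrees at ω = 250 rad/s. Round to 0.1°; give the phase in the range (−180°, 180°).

At ω = 250 rad/s:
zero (1 + j250·0.001) = 1 + j0.25 → |·| ≈ 1.0308, ∠ ≈ 14.04°
pole (1 + j250·0.004) = 1 + j1 → |·| ≈ 1.4142, ∠ ≈ 45.00°
∠T = (14.04°) − (45.00°) = -30.96°

-31.0°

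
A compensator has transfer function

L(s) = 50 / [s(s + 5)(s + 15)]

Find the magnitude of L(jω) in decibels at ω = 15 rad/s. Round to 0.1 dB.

At s = jω = j15:
pole (s+5): 5 + j15 → |·| = √(5²+15²) = √250 ≈ 15.811, ∠ = arctan(15/5) ≈ 71.57°
pole (s+15): 15 + j15 → |·| = √(15²+15²) = √450 ≈ 21.213, ∠ = arctan(15/15) ≈ 45.00°
pole at origin: |s| = 15, ∠ = 90.00° (in denominator)
|L| = 50 / 5031 ≈ 0.0099384
Gain = 20 log₁₀(0.0099384) ≈ -40.05 dB

-40.1 dB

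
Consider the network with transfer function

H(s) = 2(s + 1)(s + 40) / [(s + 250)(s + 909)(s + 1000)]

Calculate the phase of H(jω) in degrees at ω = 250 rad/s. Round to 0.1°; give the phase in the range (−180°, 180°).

96.3°

At s = jω = j250:
zero (s+1): 1 + j250 → |·| = √(1²+250²) = √62501 ≈ 250, ∠ = arctan(250/1) ≈ 89.77°
zero (s+40): 40 + j250 → |·| = √(40²+250²) = √64100 ≈ 253.18, ∠ = arctan(250/40) ≈ 80.91°
pole (s+250): 250 + j250 → |·| = √(250²+250²) = √125000 ≈ 353.55, ∠ = arctan(250/250) ≈ 45.00°
pole (s+909): 909 + j250 → |·| = √(909²+250²) = √888781 ≈ 942.75, ∠ = arctan(250/909) ≈ 15.38°
pole (s+1000): 1000 + j250 → |·| = √(1000²+250²) = √1062500 ≈ 1030.8, ∠ = arctan(250/1000) ≈ 14.04°
∠H = 170.68° − 74.42° = 96.26°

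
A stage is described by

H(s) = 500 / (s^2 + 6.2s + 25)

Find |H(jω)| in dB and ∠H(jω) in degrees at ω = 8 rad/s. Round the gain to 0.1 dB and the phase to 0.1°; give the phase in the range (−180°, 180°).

18.0 dB, -128.2°

At s = jω = j8:
quadratic: (j8)² + 6.2·j8 + 25 = -39 + j49.6 → |·| ≈ 63.096, ∠ ≈ 128.18°
|H| = 500 / 63.096 ≈ 7.9244
Gain = 20 log₁₀(7.9244) ≈ 17.98 dB
∠H = 0.00° − 128.18° = -128.18°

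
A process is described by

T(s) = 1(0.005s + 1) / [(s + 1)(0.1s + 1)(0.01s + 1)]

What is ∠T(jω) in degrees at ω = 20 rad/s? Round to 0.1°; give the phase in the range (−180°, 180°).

-156.2°

At ω = 20 rad/s:
zero (1 + j20·0.005) = 1 + j0.1 → |·| ≈ 1.005, ∠ ≈ 5.71°
pole (1 + j20·1) = 1 + j20 → |·| ≈ 20.025, ∠ ≈ 87.14°
pole (1 + j20·0.1) = 1 + j2 → |·| ≈ 2.2361, ∠ ≈ 63.43°
pole (1 + j20·0.01) = 1 + j0.2 → |·| ≈ 1.0198, ∠ ≈ 11.31°
∠T = (5.71°) − (87.14° + 63.43° + 11.31°) = -156.17°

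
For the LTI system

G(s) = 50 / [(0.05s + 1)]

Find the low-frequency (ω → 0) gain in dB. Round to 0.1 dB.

34.0 dB

G(0) = 50 · 1 / 1 = 50
20 log₁₀(50) ≈ 33.98 dB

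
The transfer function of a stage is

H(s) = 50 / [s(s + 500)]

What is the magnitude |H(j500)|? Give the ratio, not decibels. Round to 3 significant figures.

At s = jω = j500:
pole (s+500): 500 + j500 → |·| = √(500²+500²) = √500000 ≈ 707.11, ∠ = arctan(500/500) ≈ 45.00°
pole at origin: |s| = 500, ∠ = 90.00° (in denominator)
|H| = 50 / 3.5356e+05 ≈ 0.00014142

0.000141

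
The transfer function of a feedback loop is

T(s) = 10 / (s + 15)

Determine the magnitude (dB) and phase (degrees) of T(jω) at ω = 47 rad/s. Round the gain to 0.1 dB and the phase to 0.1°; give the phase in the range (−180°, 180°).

At s = jω = j47:
pole (s+15): 15 + j47 → |·| = √(15²+47²) = √2434 ≈ 49.336, ∠ = arctan(47/15) ≈ 72.30°
|T| = 10 / 49.336 ≈ 0.20269
Gain = 20 log₁₀(0.20269) ≈ -13.86 dB
∠T = 0.00° − 72.30° = -72.30°

-13.9 dB, -72.3°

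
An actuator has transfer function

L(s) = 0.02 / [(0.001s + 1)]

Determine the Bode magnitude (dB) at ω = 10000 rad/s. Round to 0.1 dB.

-54.0 dB

At ω = 10000 rad/s:
pole (1 + j10000·0.001) = 1 + j10 → |·| ≈ 10.05, ∠ ≈ 84.29°
|L| = 0.02 · 1 / (10.05) ≈ 0.00199
Gain = 20 log₁₀(0.00199) ≈ -54.02 dB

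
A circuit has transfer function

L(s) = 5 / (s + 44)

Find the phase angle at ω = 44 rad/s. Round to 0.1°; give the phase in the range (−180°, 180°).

Substitute s = j44:
Numerator: 5 = 5 + j0
Denominator: (j44) + 44 = 44 + j44
|N| = √(5² + 0²) ≈ 5, ∠N ≈ 0.00°
|D| = √(44² + 44²) ≈ 62.225, ∠D ≈ 45.00°
∠L = 0.00° − 45.00° = -45.00°

-45.0°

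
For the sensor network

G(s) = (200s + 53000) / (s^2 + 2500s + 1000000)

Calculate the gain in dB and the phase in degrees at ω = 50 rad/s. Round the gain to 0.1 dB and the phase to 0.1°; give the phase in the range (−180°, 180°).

-25.4 dB, 3.5°

Substitute s = j50:
Numerator: 200(j50) + 53000 = 53000 + j10000
Denominator: (j50)^2 + 2500(j50) + 1000000 = 997500 + j125000
|N| = √(53000² + 10000²) ≈ 53935, ∠N ≈ 10.68°
|D| = √(997500² + 125000²) ≈ 1.0053e+06, ∠D ≈ 7.14°
|G| = 53935 / 1.0053e+06 ≈ 0.053651
Gain = 20 log₁₀(0.053651) ≈ -25.41 dB
∠G = 10.68° − 7.14° = 3.54°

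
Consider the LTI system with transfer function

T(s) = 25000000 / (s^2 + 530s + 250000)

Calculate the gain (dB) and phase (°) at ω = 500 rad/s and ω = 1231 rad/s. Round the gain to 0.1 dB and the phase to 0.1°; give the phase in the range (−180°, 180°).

ω = 500: 39.5 dB, -90.0°; ω = 1231: 24.9 dB, -152.7°

At s = jω = j500:
quadratic: (j500)² + 530·j500 + 250000 = 0 + j265000 → |·| ≈ 2.65e+05, ∠ ≈ 90.00°
|T| = 25000000 / 2.65e+05 ≈ 94.34
Gain = 20 log₁₀(94.34) ≈ 39.49 dB
∠T = 0.00° − 90.00° = -90.00°

At s = jω = j1231:
quadratic: (j1231)² + 530·j1231 + 250000 = -1265361 + j652430 → |·| ≈ 1.4237e+06, ∠ ≈ 152.72°
|T| = 25000000 / 1.4237e+06 ≈ 17.56
Gain = 20 log₁₀(17.56) ≈ 24.89 dB
∠T = 0.00° − 152.72° = -152.72°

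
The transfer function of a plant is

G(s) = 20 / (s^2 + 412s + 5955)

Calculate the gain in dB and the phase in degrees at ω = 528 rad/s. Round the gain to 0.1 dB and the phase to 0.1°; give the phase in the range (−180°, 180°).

-84.8 dB, -141.4°

Substitute s = j528:
Numerator: 20 = 20 + j0
Denominator: (j528)^2 + 412(j528) + 5955 = -272829 + j217536
|N| = √(20² + 0²) ≈ 20, ∠N ≈ 0.00°
|D| = √(272829² + 217536²) ≈ 3.4894e+05, ∠D ≈ 141.43°
|G| = 20 / 3.4894e+05 ≈ 5.7316e-05
Gain = 20 log₁₀(5.7316e-05) ≈ -84.83 dB
∠G = 0.00° − 141.43° = -141.43°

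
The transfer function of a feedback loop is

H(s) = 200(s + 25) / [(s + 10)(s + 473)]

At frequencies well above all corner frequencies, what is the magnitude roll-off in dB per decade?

-20 dB/decade

Each pole contributes −20 dB/decade at high frequency; each zero contributes +20 dB/decade.
Net: 1 zero(s) − 2 pole(s) → -20 dB/decade.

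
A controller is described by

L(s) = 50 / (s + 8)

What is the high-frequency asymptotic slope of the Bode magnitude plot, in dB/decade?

Each pole contributes −20 dB/decade at high frequency; each zero contributes +20 dB/decade.
Net: 0 zero(s) − 1 pole(s) → -20 dB/decade.

-20 dB/decade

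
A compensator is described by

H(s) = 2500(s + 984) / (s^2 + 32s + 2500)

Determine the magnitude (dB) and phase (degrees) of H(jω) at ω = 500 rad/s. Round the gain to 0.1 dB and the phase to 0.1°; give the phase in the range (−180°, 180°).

20.9 dB, -149.4°

At s = jω = j500:
zero (s+984): 984 + j500 → |·| = √(984²+500²) = √1218256 ≈ 1103.7, ∠ = arctan(500/984) ≈ 26.94°
quadratic: (j500)² + 32·j500 + 2500 = -247500 + j16000 → |·| ≈ 2.4802e+05, ∠ ≈ 176.30°
|H| = 2500 · 1103.7 / 2.4802e+05 ≈ 11.125
Gain = 20 log₁₀(11.125) ≈ 20.93 dB
∠H = 26.94° − 176.30° = -149.36°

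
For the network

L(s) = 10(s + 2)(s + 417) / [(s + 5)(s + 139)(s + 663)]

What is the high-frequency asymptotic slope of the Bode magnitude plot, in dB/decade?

-20 dB/decade

Each pole contributes −20 dB/decade at high frequency; each zero contributes +20 dB/decade.
Net: 2 zero(s) − 3 pole(s) → -20 dB/decade.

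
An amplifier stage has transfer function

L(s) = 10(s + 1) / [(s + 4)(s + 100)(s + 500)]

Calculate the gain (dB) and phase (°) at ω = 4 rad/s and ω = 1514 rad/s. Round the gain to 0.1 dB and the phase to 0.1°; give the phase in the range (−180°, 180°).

ω = 4: -76.7 dB, 28.2°; ω = 1514: -107.7 dB, -157.8°

At s = jω = j4:
zero (s+1): 1 + j4 → |·| = √(1²+4²) = √17 ≈ 4.1231, ∠ = arctan(4/1) ≈ 75.96°
pole (s+4): 4 + j4 → |·| = √(4²+4²) = √32 ≈ 5.6569, ∠ = arctan(4/4) ≈ 45.00°
pole (s+100): 100 + j4 → |·| = √(100²+4²) = √10016 ≈ 100.08, ∠ = arctan(4/100) ≈ 2.29°
pole (s+500): 500 + j4 → |·| = √(500²+4²) = √250016 ≈ 500.02, ∠ = arctan(4/500) ≈ 0.46°
|L| = 10 · 4.1231 / 2.8308e+05 ≈ 0.00014565
Gain = 20 log₁₀(0.00014565) ≈ -76.73 dB
∠L = 75.96° − 47.75° = 28.21°

At s = jω = j1514:
zero (s+1): 1 + j1514 → |·| = √(1²+1514²) = √2292197 ≈ 1514, ∠ = arctan(1514/1) ≈ 89.96°
pole (s+4): 4 + j1514 → |·| = √(4²+1514²) = √2292212 ≈ 1514, ∠ = arctan(1514/4) ≈ 89.85°
pole (s+100): 100 + j1514 → |·| = √(100²+1514²) = √2302196 ≈ 1517.3, ∠ = arctan(1514/100) ≈ 86.22°
pole (s+500): 500 + j1514 → |·| = √(500²+1514²) = √2542196 ≈ 1594.4, ∠ = arctan(1514/500) ≈ 71.72°
|L| = 10 · 1514 / 3.6626e+09 ≈ 4.1337e-06
Gain = 20 log₁₀(4.1337e-06) ≈ -107.67 dB
∠L = 89.96° − 247.79° = -157.83°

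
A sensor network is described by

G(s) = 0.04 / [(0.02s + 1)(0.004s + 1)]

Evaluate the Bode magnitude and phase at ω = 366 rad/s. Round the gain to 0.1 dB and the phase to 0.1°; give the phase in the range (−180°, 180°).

-50.3 dB, -137.9°

At ω = 366 rad/s:
pole (1 + j366·0.02) = 1 + j7.32 → |·| ≈ 7.388, ∠ ≈ 82.22°
pole (1 + j366·0.004) = 1 + j1.464 → |·| ≈ 1.7729, ∠ ≈ 55.66°
|G| = 0.04 · 1 / (7.388 · 1.7729) ≈ 0.0030539
Gain = 20 log₁₀(0.0030539) ≈ -50.30 dB
∠G = (0°) − (82.22° + 55.66°) = -137.88°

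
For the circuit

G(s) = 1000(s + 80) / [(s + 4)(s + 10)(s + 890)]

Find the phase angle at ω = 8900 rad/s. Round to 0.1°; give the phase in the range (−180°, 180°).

-174.7°

At s = jω = j8900:
zero (s+80): 80 + j8900 → |·| = √(80²+8900²) = √79216400 ≈ 8900.4, ∠ = arctan(8900/80) ≈ 89.48°
pole (s+4): 4 + j8900 → |·| = √(4²+8900²) = √79210016 ≈ 8900, ∠ = arctan(8900/4) ≈ 89.97°
pole (s+10): 10 + j8900 → |·| = √(10²+8900²) = √79210100 ≈ 8900, ∠ = arctan(8900/10) ≈ 89.94°
pole (s+890): 890 + j8900 → |·| = √(890²+8900²) = √80002100 ≈ 8944.4, ∠ = arctan(8900/890) ≈ 84.29°
∠G = 89.48° − 264.20° = -174.72°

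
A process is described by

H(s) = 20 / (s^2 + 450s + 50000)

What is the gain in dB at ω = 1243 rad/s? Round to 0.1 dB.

-98.0 dB

Substitute s = j1243:
Numerator: 20 = 20 + j0
Denominator: (j1243)^2 + 450(j1243) + 50000 = -1495049 + j559350
|N| = √(20² + 0²) ≈ 20, ∠N ≈ 0.00°
|D| = √(1495049² + 559350²) ≈ 1.5963e+06, ∠D ≈ 159.49°
|H| = 20 / 1.5963e+06 ≈ 1.2529e-05
Gain = 20 log₁₀(1.2529e-05) ≈ -98.04 dB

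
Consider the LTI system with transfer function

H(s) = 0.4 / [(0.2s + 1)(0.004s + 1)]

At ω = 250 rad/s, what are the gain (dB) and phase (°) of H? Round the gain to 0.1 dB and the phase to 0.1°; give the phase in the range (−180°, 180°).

At ω = 250 rad/s:
pole (1 + j250·0.2) = 1 + j50 → |·| ≈ 50.01, ∠ ≈ 88.85°
pole (1 + j250·0.004) = 1 + j1 → |·| ≈ 1.4142, ∠ ≈ 45.00°
|H| = 0.4 · 1 / (50.01 · 1.4142) ≈ 0.0056558
Gain = 20 log₁₀(0.0056558) ≈ -44.95 dB
∠H = (0°) − (88.85° + 45.00°) = -133.85°

-45.0 dB, -133.9°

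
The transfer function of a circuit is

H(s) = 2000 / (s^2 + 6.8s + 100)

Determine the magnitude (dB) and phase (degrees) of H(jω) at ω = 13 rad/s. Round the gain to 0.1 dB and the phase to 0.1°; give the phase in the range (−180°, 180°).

25.0 dB, -128.0°

At s = jω = j13:
quadratic: (j13)² + 6.8·j13 + 100 = -69 + j88.4 → |·| ≈ 112.14, ∠ ≈ 127.97°
|H| = 2000 / 112.14 ≈ 17.835
Gain = 20 log₁₀(17.835) ≈ 25.03 dB
∠H = 0.00° − 127.97° = -127.97°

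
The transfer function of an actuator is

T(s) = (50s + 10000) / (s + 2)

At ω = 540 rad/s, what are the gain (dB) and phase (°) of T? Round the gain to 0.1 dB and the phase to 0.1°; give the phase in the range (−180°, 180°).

Substitute s = j540:
Numerator: 50(j540) + 10000 = 10000 + j27000
Denominator: (j540) + 2 = 2 + j540
|N| = √(10000² + 27000²) ≈ 28792, ∠N ≈ 69.68°
|D| = √(2² + 540²) ≈ 540, ∠D ≈ 89.79°
|T| = 28792 / 540 ≈ 53.319
Gain = 20 log₁₀(53.319) ≈ 34.54 dB
∠T = 69.68° − 89.79° = -20.11°

34.5 dB, -20.1°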